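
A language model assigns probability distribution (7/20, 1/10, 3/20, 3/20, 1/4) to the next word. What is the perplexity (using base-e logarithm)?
4.5422

Perplexity is e^H (or exp(H) for natural log).

First, H = -Σ p log p = 1.5134 nats
Perplexity = e^1.5134 = 4.5422

Interpretation: The model's uncertainty is equivalent to choosing uniformly among 4.5 options.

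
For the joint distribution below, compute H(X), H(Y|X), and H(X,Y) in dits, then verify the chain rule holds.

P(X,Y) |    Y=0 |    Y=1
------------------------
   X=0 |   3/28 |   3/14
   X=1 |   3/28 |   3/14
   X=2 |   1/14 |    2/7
H(X,Y) = 0.7319, H(X) = 0.4766, H(Y|X) = 0.2553 (all in dits)

Chain rule: H(X,Y) = H(X) + H(Y|X)

Left side — joint entropy directly:
H(X,Y) = -Σ p(x,y) log p(x,y) = 0.7319 dits

Right side — compute H(Y|X) from the conditional distributions:
P(X) = (9/28, 9/28, 5/14), so H(X) = 0.4766 dits
H(Y|X) = Σ_x P(X=x) · H(Y|X=x):
  P(Y|X=0) = (1/3, 2/3), H(Y|X=0) = 0.2764, weight P(X=0) = 9/28
  P(Y|X=1) = (1/3, 2/3), H(Y|X=1) = 0.2764, weight P(X=1) = 9/28
  P(Y|X=2) = (1/5, 4/5), H(Y|X=2) = 0.2173, weight P(X=2) = 5/14
H(Y|X) = 0.2553 dits

H(X) + H(Y|X) = 0.4766 + 0.2553 = 0.7319 dits

Both sides equal 0.7319 dits. ✓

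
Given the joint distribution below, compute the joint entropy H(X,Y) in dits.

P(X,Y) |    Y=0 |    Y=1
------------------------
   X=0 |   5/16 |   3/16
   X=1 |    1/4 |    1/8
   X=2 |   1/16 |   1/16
0.7081 dits

Joint entropy is H(X,Y) = -Σ_{x,y} p(x,y) log p(x,y).

Summing over all non-zero entries:
H(X,Y) = -[5/16·log_10(5/16) + 3/16·log_10(3/16) + 1/4·log_10(1/4) + 1/8·log_10(1/8) + 1/16·log_10(1/16) + 1/16·log_10(1/16)]
H(X,Y) = 0.7081 dits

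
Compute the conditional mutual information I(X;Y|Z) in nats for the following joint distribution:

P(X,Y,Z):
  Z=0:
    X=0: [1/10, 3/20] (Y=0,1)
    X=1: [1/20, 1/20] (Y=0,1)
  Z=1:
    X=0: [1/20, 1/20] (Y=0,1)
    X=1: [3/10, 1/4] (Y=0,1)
0.0018 nats

Conditional mutual information: I(X;Y|Z) = H(X|Z) + H(Y|Z) - H(X,Y|Z)

H(Z) = 0.6474
H(X,Z) = 1.1359 → H(X|Z) = 0.4885
H(Y,Z) = 1.3351 → H(Y|Z) = 0.6876
H(X,Y,Z) = 1.8217 → H(X,Y|Z) = 1.1743

I(X;Y|Z) = 0.4885 + 0.6876 - 1.1743 = 0.0018 nats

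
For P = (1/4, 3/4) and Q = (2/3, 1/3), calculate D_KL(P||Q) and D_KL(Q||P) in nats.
D_KL(P||Q) = 0.3630, D_KL(Q||P) = 0.3836

KL divergence is not symmetric: D_KL(P||Q) ≠ D_KL(Q||P) in general.

D_KL(P||Q) = 0.3630 nats
D_KL(Q||P) = 0.3836 nats

No, they are not equal!

This asymmetry is why KL divergence is not a true distance metric.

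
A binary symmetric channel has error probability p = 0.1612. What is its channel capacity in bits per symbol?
0.3628 bits

For a binary symmetric channel (BSC) with error probability p:
Capacity C = 1 - H(p) bits per symbol

where H(p) = -p log₂(p) - (1-p) log₂(1-p) is the binary entropy function.

H(0.1612) = 0.6372 bits
C = 1 - 0.6372 = 0.3628 bits per symbol

This means we can reliably transmit up to 0.3628 bits of information per channel use.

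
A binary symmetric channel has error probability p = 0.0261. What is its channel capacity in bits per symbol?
0.8256 bits

For a binary symmetric channel (BSC) with error probability p:
Capacity C = 1 - H(p) bits per symbol

where H(p) = -p log₂(p) - (1-p) log₂(1-p) is the binary entropy function.

H(0.0261) = 0.1744 bits
C = 1 - 0.1744 = 0.8256 bits per symbol

This means we can reliably transmit up to 0.8256 bits of information per channel use.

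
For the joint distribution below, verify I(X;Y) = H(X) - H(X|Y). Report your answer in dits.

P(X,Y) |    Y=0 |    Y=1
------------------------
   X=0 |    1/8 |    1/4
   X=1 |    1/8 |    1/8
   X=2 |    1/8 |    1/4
I(X;Y) = 0.0047 dits

Mutual information has multiple equivalent forms:
- I(X;Y) = H(X) - H(X|Y)
- I(X;Y) = H(Y) - H(Y|X)
- I(X;Y) = H(X) + H(Y) - H(X,Y)

Computing all quantities:
H(X) = 0.4700, H(Y) = 0.2873, H(X,Y) = 0.7526
H(X|Y) = 0.4653, H(Y|X) = 0.2826

Verification:
H(X) - H(X|Y) = 0.4700 - 0.4653 = 0.0047
H(Y) - H(Y|X) = 0.2873 - 0.2826 = 0.0047
H(X) + H(Y) - H(X,Y) = 0.4700 + 0.2873 - 0.7526 = 0.0047

All forms give I(X;Y) = 0.0047 dits. ✓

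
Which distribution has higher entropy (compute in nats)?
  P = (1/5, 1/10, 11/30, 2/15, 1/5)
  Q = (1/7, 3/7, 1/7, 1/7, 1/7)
P

Computing entropies in nats:
H(P) = 1.5106
H(Q) = 1.4751

Distribution P has higher entropy.

Intuition: The distribution closer to uniform (more spread out) has higher entropy.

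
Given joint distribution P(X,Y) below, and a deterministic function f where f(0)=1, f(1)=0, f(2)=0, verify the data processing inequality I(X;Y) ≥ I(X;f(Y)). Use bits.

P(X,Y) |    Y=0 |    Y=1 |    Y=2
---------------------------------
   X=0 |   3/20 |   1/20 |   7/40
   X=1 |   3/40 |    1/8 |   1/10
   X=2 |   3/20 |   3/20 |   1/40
I(X;Y) = 0.1491, I(X;f(Y)) = 0.0233, inequality holds: 0.1491 ≥ 0.0233

Data Processing Inequality: For any Markov chain X → Y → Z, we have I(X;Y) ≥ I(X;Z).

Here Z = f(Y) is a deterministic function of Y, forming X → Y → Z.

Original I(X;Y) = 0.1491 bits

After applying f:
P(X,Z) where Z=f(Y):
- P(X,Z=0) = P(X,Y=1) + P(X,Y=2)
- P(X,Z=1) = P(X,Y=0)

I(X;Z) = I(X;f(Y)) = 0.0233 bits

Verification: 0.1491 ≥ 0.0233 ✓

Information cannot be created by processing; the function f can only lose information about X.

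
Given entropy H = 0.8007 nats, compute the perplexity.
2.2271

Perplexity is e^H (or exp(H) for natural log).

H = 0.8007 nats
Perplexity = e^0.8007 = 2.2271

Interpretation: The model's uncertainty is equivalent to choosing uniformly among 2.2 options.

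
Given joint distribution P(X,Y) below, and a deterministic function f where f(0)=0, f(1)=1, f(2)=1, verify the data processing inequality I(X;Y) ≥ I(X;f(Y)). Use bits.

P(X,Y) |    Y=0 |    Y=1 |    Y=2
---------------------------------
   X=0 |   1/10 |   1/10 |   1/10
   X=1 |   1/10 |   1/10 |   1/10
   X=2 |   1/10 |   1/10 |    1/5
I(X;Y) = 0.0200, I(X;f(Y)) = 0.0058, inequality holds: 0.0200 ≥ 0.0058

Data Processing Inequality: For any Markov chain X → Y → Z, we have I(X;Y) ≥ I(X;Z).

Here Z = f(Y) is a deterministic function of Y, forming X → Y → Z.

Original I(X;Y) = 0.0200 bits

After applying f:
P(X,Z) where Z=f(Y):
- P(X,Z=0) = P(X,Y=0)
- P(X,Z=1) = P(X,Y=1) + P(X,Y=2)

I(X;Z) = I(X;f(Y)) = 0.0058 bits

Verification: 0.0200 ≥ 0.0058 ✓

Information cannot be created by processing; the function f can only lose information about X.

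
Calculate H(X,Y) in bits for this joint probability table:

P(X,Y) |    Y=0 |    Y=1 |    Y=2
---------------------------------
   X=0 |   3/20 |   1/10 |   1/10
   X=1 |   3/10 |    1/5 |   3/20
2.4710 bits

Joint entropy is H(X,Y) = -Σ_{x,y} p(x,y) log p(x,y).

Summing over all non-zero entries:
H(X,Y) = -[3/20·log_2(3/20) + 1/10·log_2(1/10) + 1/10·log_2(1/10) + 3/10·log_2(3/10) + 1/5·log_2(1/5) + 3/20·log_2(3/20)]
H(X,Y) = 2.4710 bits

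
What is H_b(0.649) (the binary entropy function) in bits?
0.9350 bits

The binary entropy function is:
H(p) = -p log(p) - (1-p) log(1-p)

H(0.649) = -0.649 × log_2(0.649) - 0.351 × log_2(0.351)
H(0.649) = 0.9350 bits

Note: Binary entropy is maximized at p=0.5 (H=1 bit) and minimized at p=0 or p=1 (H=0).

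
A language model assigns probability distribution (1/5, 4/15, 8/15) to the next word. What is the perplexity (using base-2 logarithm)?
2.7445

Perplexity is 2^H (or exp(H) for natural log).

First, H = -Σ p log p = 1.4566 bits
Perplexity = 2^1.4566 = 2.7445

Interpretation: The model's uncertainty is equivalent to choosing uniformly among 2.7 options.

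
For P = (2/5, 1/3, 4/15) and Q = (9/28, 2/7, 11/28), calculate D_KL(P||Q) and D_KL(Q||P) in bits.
D_KL(P||Q) = 0.0513, D_KL(Q||P) = 0.0546

KL divergence is not symmetric: D_KL(P||Q) ≠ D_KL(Q||P) in general.

D_KL(P||Q) = 0.0513 bits
D_KL(Q||P) = 0.0546 bits

No, they are not equal!

This asymmetry is why KL divergence is not a true distance metric.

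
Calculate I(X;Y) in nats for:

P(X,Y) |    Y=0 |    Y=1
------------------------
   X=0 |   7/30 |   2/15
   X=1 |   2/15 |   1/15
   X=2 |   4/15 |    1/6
0.0008 nats

Mutual information: I(X;Y) = H(X) + H(Y) - H(X,Y)

Marginals:
P(X) = (11/30, 1/5, 13/30), H(X) = 1.0521 nats
P(Y) = (19/30, 11/30), H(Y) = 0.6572 nats

Joint entropy: H(X,Y) = 1.7085 nats

I(X;Y) = 1.0521 + 0.6572 - 1.7085 = 0.0008 nats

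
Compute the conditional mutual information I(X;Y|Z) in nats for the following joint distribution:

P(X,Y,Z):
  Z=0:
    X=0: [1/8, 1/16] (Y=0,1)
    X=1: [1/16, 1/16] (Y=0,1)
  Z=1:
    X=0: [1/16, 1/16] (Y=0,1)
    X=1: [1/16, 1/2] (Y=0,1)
0.0474 nats

Conditional mutual information: I(X;Y|Z) = H(X|Z) + H(Y|Z) - H(X,Y|Z)

H(Z) = 0.6211
H(X,Z) = 1.1574 → H(X|Z) = 0.5363
H(Y,Z) = 1.1574 → H(Y|Z) = 0.5363
H(X,Y,Z) = 1.6462 → H(X,Y|Z) = 1.0251

I(X;Y|Z) = 0.5363 + 0.5363 - 1.0251 = 0.0474 nats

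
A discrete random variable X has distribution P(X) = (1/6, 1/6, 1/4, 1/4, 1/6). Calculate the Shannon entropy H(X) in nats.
1.5890 nats

Shannon entropy is H(X) = -Σ p(x) log p(x).

For P = (1/6, 1/6, 1/4, 1/4, 1/6):
H = -1/6 × log_e(1/6) -1/6 × log_e(1/6) -1/4 × log_e(1/4) -1/4 × log_e(1/4) -1/6 × log_e(1/6)
H = 1.5890 nats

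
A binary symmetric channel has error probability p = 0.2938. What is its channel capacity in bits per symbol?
0.1264 bits

For a binary symmetric channel (BSC) with error probability p:
Capacity C = 1 - H(p) bits per symbol

where H(p) = -p log₂(p) - (1-p) log₂(1-p) is the binary entropy function.

H(0.2938) = 0.8736 bits
C = 1 - 0.8736 = 0.1264 bits per symbol

This means we can reliably transmit up to 0.1264 bits of information per channel use.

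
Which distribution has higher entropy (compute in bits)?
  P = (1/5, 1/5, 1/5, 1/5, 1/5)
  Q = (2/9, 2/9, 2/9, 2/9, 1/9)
P

Computing entropies in bits:
H(P) = 2.3219
H(Q) = 2.2810

Distribution P has higher entropy.

Intuition: The distribution closer to uniform (more spread out) has higher entropy.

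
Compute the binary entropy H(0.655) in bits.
0.9295 bits

The binary entropy function is:
H(p) = -p log(p) - (1-p) log(1-p)

H(0.655) = -0.655 × log_2(0.655) - 0.345 × log_2(0.345)
H(0.655) = 0.9295 bits

Note: Binary entropy is maximized at p=0.5 (H=1 bit) and minimized at p=0 or p=1 (H=0).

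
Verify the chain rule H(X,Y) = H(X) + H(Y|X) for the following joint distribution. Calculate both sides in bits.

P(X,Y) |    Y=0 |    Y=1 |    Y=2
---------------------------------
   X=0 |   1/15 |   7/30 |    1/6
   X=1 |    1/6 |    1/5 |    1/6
H(X,Y) = 2.5072, H(X) = 0.9968, H(Y|X) = 1.5104 (all in bits)

Chain rule: H(X,Y) = H(X) + H(Y|X)

Left side — joint entropy directly:
H(X,Y) = -Σ p(x,y) log p(x,y) = 2.5072 bits

Right side — compute H(Y|X) from the conditional distributions:
P(X) = (7/15, 8/15), so H(X) = 0.9968 bits
H(Y|X) = Σ_x P(X=x) · H(Y|X=x):
  P(Y|X=0) = (1/7, 1/2, 5/14), H(Y|X=0) = 1.4316, weight P(X=0) = 7/15
  P(Y|X=1) = (5/16, 3/8, 5/16), H(Y|X=1) = 1.5794, weight P(X=1) = 8/15
H(Y|X) = 1.5104 bits

H(X) + H(Y|X) = 0.9968 + 1.5104 = 2.5072 bits

Both sides equal 2.5072 bits. ✓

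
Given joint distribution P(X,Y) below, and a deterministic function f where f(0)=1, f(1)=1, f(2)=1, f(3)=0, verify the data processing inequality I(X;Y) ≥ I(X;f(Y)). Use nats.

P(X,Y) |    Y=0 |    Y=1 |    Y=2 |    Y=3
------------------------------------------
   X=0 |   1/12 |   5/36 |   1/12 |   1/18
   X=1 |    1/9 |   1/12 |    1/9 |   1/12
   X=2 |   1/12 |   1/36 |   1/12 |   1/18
I(X;Y) = 0.0327, I(X;f(Y)) = 0.0031, inequality holds: 0.0327 ≥ 0.0031

Data Processing Inequality: For any Markov chain X → Y → Z, we have I(X;Y) ≥ I(X;Z).

Here Z = f(Y) is a deterministic function of Y, forming X → Y → Z.

Original I(X;Y) = 0.0327 nats

After applying f:
P(X,Z) where Z=f(Y):
- P(X,Z=0) = P(X,Y=3)
- P(X,Z=1) = P(X,Y=0) + P(X,Y=1) + P(X,Y=2)

I(X;Z) = I(X;f(Y)) = 0.0031 nats

Verification: 0.0327 ≥ 0.0031 ✓

Information cannot be created by processing; the function f can only lose information about X.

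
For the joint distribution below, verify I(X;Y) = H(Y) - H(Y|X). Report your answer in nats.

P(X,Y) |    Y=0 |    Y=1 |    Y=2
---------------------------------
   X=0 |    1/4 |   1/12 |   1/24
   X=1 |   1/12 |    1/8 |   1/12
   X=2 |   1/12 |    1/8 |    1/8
I(X;Y) = 0.0839 nats

Mutual information has multiple equivalent forms:
- I(X;Y) = H(X) - H(X|Y)
- I(X;Y) = H(Y) - H(Y|X)
- I(X;Y) = H(X) + H(Y) - H(X,Y)

Computing all quantities:
H(X) = 1.0934, H(Y) = 1.0776, H(X,Y) = 2.0871
H(X|Y) = 1.0095, H(Y|X) = 0.9937

Verification:
H(X) - H(X|Y) = 1.0934 - 1.0095 = 0.0839
H(Y) - H(Y|X) = 1.0776 - 0.9937 = 0.0839
H(X) + H(Y) - H(X,Y) = 1.0934 + 1.0776 - 2.0871 = 0.0839

All forms give I(X;Y) = 0.0839 nats. ✓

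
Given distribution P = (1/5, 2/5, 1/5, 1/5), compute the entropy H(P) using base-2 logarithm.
1.9219 bits

Shannon entropy is H(X) = -Σ p(x) log p(x).

For P = (1/5, 2/5, 1/5, 1/5):
H = -1/5 × log_2(1/5) -2/5 × log_2(2/5) -1/5 × log_2(1/5) -1/5 × log_2(1/5)
H = 1.9219 bits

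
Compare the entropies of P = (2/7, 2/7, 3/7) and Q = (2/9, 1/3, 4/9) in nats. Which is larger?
P

Computing entropies in nats:
H(P) = 1.0790
H(Q) = 1.0609

Distribution P has higher entropy.

Intuition: The distribution closer to uniform (more spread out) has higher entropy.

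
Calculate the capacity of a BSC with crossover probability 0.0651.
0.6526 bits

For a binary symmetric channel (BSC) with error probability p:
Capacity C = 1 - H(p) bits per symbol

where H(p) = -p log₂(p) - (1-p) log₂(1-p) is the binary entropy function.

H(0.0651) = 0.3474 bits
C = 1 - 0.3474 = 0.6526 bits per symbol

This means we can reliably transmit up to 0.6526 bits of information per channel use.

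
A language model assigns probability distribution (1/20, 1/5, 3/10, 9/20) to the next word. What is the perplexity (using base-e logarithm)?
3.2943

Perplexity is e^H (or exp(H) for natural log).

First, H = -Σ p log p = 1.1922 nats
Perplexity = e^1.1922 = 3.2943

Interpretation: The model's uncertainty is equivalent to choosing uniformly among 3.3 options.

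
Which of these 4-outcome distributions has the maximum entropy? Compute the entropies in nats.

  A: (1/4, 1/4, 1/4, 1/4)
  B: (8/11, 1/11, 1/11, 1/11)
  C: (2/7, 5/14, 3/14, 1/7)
A

For a discrete distribution over n outcomes, entropy is maximized by the uniform distribution.

Computing entropies:
H(A) = 1.3863 nats
H(B) = 0.8856 nats
H(C) = 1.3337 nats

The uniform distribution (where all probabilities equal 1/4) achieves the maximum entropy of log_e(4) = 1.3863 nats.

Distribution A has the highest entropy.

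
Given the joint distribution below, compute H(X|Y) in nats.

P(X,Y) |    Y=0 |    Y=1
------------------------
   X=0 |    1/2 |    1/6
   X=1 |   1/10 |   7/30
0.5420 nats

Using the chain rule: H(X|Y) = H(X,Y) - H(Y)

First, compute H(X,Y) = 1.2150 nats

Marginal P(Y) = (3/5, 2/5)
H(Y) = 0.6730 nats

H(X|Y) = H(X,Y) - H(Y) = 1.2150 - 0.6730 = 0.5420 nats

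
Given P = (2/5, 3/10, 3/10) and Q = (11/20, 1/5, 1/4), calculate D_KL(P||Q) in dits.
0.0213 dits

KL divergence: D_KL(P||Q) = Σ p(x) log(p(x)/q(x))

Computing term by term:
  x=0: 2/5 × log_10[(2/5)/(11/20)] = 2/5 × -0.1383 = -0.0553
  x=1: 3/10 × log_10[(3/10)/(1/5)] = 3/10 × 0.1761 = 0.0528
  x=2: 3/10 × log_10[(3/10)/(1/4)] = 3/10 × 0.0792 = 0.0238

D_KL(P||Q) = 0.0213 dits

Note: KL divergence is always non-negative and equals 0 iff P = Q.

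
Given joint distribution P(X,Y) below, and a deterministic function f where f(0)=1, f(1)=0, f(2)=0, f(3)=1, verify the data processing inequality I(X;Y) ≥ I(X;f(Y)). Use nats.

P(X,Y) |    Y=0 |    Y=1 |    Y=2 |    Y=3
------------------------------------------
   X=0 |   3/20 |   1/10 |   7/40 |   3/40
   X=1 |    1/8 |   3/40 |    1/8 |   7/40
I(X;Y) = 0.0277, I(X;f(Y)) = 0.0113, inequality holds: 0.0277 ≥ 0.0113

Data Processing Inequality: For any Markov chain X → Y → Z, we have I(X;Y) ≥ I(X;Z).

Here Z = f(Y) is a deterministic function of Y, forming X → Y → Z.

Original I(X;Y) = 0.0277 nats

After applying f:
P(X,Z) where Z=f(Y):
- P(X,Z=0) = P(X,Y=1) + P(X,Y=2)
- P(X,Z=1) = P(X,Y=0) + P(X,Y=3)

I(X;Z) = I(X;f(Y)) = 0.0113 nats

Verification: 0.0277 ≥ 0.0113 ✓

Information cannot be created by processing; the function f can only lose information about X.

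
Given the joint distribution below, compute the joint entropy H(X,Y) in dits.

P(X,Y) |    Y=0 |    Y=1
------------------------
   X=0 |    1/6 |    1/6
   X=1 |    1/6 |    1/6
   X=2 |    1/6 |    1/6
0.7782 dits

Joint entropy is H(X,Y) = -Σ_{x,y} p(x,y) log p(x,y).

Summing over all non-zero entries:
H(X,Y) = -[1/6·log_10(1/6) + 1/6·log_10(1/6) + 1/6·log_10(1/6) + 1/6·log_10(1/6) + 1/6·log_10(1/6) + 1/6·log_10(1/6)]
H(X,Y) = 0.7782 dits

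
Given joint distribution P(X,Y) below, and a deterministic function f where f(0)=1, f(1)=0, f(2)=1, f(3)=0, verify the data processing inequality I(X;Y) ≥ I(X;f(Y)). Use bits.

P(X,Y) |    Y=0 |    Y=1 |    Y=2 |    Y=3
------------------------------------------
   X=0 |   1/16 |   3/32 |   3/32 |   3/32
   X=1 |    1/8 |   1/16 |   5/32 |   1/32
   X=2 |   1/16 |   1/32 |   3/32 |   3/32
I(X;Y) = 0.0802, I(X;f(Y)) = 0.0498, inequality holds: 0.0802 ≥ 0.0498

Data Processing Inequality: For any Markov chain X → Y → Z, we have I(X;Y) ≥ I(X;Z).

Here Z = f(Y) is a deterministic function of Y, forming X → Y → Z.

Original I(X;Y) = 0.0802 bits

After applying f:
P(X,Z) where Z=f(Y):
- P(X,Z=0) = P(X,Y=1) + P(X,Y=3)
- P(X,Z=1) = P(X,Y=0) + P(X,Y=2)

I(X;Z) = I(X;f(Y)) = 0.0498 bits

Verification: 0.0802 ≥ 0.0498 ✓

Information cannot be created by processing; the function f can only lose information about X.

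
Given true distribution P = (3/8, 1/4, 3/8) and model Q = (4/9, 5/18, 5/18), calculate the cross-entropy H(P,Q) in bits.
1.5937 bits

Cross-entropy: H(P,Q) = -Σ p(x) log q(x)

Alternatively: H(P,Q) = H(P) + D_KL(P||Q)
H(P) = 1.5613 bits
D_KL(P||Q) = 0.0324 bits

H(P,Q) = 1.5613 + 0.0324 = 1.5937 bits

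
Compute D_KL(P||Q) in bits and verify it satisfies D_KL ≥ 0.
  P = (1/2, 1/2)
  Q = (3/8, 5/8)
0.0466 bits

KL divergence satisfies the Gibbs inequality: D_KL(P||Q) ≥ 0 for all distributions P, Q.

D_KL(P||Q) = Σ p(x) log(p(x)/q(x))
Term by term:
  x=0: 1/2 × log_2[(1/2)/(3/8)] = 0.2075
  x=1: 1/2 × log_2[(1/2)/(5/8)] = -0.1610
D_KL(P||Q) = 0.0466 bits

D_KL(P||Q) = 0.0466 ≥ 0 ✓

This non-negativity is a fundamental property: relative entropy cannot be negative because it measures how different Q is from P.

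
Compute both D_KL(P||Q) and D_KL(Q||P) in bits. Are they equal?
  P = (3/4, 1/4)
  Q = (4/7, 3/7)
D_KL(P||Q) = 0.0998, D_KL(Q||P) = 0.1091

KL divergence is not symmetric: D_KL(P||Q) ≠ D_KL(Q||P) in general.

D_KL(P||Q) = 0.0998 bits
D_KL(Q||P) = 0.1091 bits

No, they are not equal!

This asymmetry is why KL divergence is not a true distance metric.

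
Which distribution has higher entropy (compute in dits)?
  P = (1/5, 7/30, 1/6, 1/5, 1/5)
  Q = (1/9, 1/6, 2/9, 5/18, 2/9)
P

Computing entropies in dits:
H(P) = 0.6965
H(Q) = 0.6806

Distribution P has higher entropy.

Intuition: The distribution closer to uniform (more spread out) has higher entropy.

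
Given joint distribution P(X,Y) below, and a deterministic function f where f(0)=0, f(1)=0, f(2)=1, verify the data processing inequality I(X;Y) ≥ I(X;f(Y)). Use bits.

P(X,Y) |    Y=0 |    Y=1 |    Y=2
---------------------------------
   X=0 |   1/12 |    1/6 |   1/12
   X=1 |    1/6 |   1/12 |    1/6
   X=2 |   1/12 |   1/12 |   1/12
I(X;Y) = 0.0546, I(X;f(Y)) = 0.0137, inequality holds: 0.0546 ≥ 0.0137

Data Processing Inequality: For any Markov chain X → Y → Z, we have I(X;Y) ≥ I(X;Z).

Here Z = f(Y) is a deterministic function of Y, forming X → Y → Z.

Original I(X;Y) = 0.0546 bits

After applying f:
P(X,Z) where Z=f(Y):
- P(X,Z=0) = P(X,Y=0) + P(X,Y=1)
- P(X,Z=1) = P(X,Y=2)

I(X;Z) = I(X;f(Y)) = 0.0137 bits

Verification: 0.0546 ≥ 0.0137 ✓

Information cannot be created by processing; the function f can only lose information about X.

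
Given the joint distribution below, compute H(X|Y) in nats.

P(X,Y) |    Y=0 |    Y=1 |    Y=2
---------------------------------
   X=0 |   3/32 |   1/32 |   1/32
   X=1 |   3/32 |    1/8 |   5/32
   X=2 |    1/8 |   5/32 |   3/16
0.9795 nats

Using the chain rule: H(X|Y) = H(X,Y) - H(Y)

First, compute H(X,Y) = 2.0743 nats

Marginal P(Y) = (5/16, 5/16, 3/8)
H(Y) = 1.0948 nats

H(X|Y) = H(X,Y) - H(Y) = 2.0743 - 1.0948 = 0.9795 nats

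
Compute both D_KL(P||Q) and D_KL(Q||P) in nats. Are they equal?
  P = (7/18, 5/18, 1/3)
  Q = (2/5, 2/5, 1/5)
D_KL(P||Q) = 0.0580, D_KL(Q||P) = 0.0550

KL divergence is not symmetric: D_KL(P||Q) ≠ D_KL(Q||P) in general.

D_KL(P||Q) = 0.0580 nats
D_KL(Q||P) = 0.0550 nats

No, they are not equal!

This asymmetry is why KL divergence is not a true distance metric.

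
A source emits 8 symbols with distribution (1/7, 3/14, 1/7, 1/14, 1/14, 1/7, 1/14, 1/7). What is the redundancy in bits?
0.1037 bits

Redundancy measures how far a source is from maximum entropy:
R = H_max - H(X)

Maximum entropy for 8 symbols: H_max = log_2(8) = 3.0000 bits
Actual entropy: H(X) = 2.8963 bits
Redundancy: R = 3.0000 - 2.8963 = 0.1037 bits

This redundancy represents potential for compression: the source could be compressed by 0.1037 bits per symbol.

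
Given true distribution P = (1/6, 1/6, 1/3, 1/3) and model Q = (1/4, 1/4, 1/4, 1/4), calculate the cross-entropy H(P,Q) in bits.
2.0000 bits

Cross-entropy: H(P,Q) = -Σ p(x) log q(x)

Alternatively: H(P,Q) = H(P) + D_KL(P||Q)
H(P) = 1.9183 bits
D_KL(P||Q) = 0.0817 bits

H(P,Q) = 1.9183 + 0.0817 = 2.0000 bits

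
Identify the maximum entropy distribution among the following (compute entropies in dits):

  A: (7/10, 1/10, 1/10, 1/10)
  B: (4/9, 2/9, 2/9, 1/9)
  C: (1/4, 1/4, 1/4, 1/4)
C

For a discrete distribution over n outcomes, entropy is maximized by the uniform distribution.

Computing entropies:
H(A) = 0.4084 dits
H(B) = 0.5529 dits
H(C) = 0.6021 dits

The uniform distribution (where all probabilities equal 1/4) achieves the maximum entropy of log_10(4) = 0.6021 dits.

Distribution C has the highest entropy.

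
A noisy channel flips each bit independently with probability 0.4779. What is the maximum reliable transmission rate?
0.0014 bits

For a binary symmetric channel (BSC) with error probability p:
Capacity C = 1 - H(p) bits per symbol

where H(p) = -p log₂(p) - (1-p) log₂(1-p) is the binary entropy function.

H(0.4779) = 0.9986 bits
C = 1 - 0.9986 = 0.0014 bits per symbol

This means we can reliably transmit up to 0.0014 bits of information per channel use.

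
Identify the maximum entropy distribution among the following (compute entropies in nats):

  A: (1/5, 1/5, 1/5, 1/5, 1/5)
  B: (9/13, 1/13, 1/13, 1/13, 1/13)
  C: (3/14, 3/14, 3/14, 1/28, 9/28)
A

For a discrete distribution over n outcomes, entropy is maximized by the uniform distribution.

Computing entropies:
H(A) = 1.6094 nats
H(B) = 1.0438 nats
H(C) = 1.4741 nats

The uniform distribution (where all probabilities equal 1/5) achieves the maximum entropy of log_e(5) = 1.6094 nats.

Distribution A has the highest entropy.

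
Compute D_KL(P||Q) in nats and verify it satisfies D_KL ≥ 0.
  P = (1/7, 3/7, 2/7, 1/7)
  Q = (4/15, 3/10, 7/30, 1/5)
0.0735 nats

KL divergence satisfies the Gibbs inequality: D_KL(P||Q) ≥ 0 for all distributions P, Q.

D_KL(P||Q) = Σ p(x) log(p(x)/q(x))
Term by term:
  x=0: 1/7 × log_e[(1/7)/(4/15)] = -0.0892
  x=1: 3/7 × log_e[(3/7)/(3/10)] = 0.1529
  x=2: 2/7 × log_e[(2/7)/(7/30)] = 0.0579
  x=3: 1/7 × log_e[(1/7)/(1/5)] = -0.0481
D_KL(P||Q) = 0.0735 nats

D_KL(P||Q) = 0.0735 ≥ 0 ✓

This non-negativity is a fundamental property: relative entropy cannot be negative because it measures how different Q is from P.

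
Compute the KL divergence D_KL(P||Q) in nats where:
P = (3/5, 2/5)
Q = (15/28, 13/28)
0.0084 nats

KL divergence: D_KL(P||Q) = Σ p(x) log(p(x)/q(x))

Computing term by term:
  x=0: 3/5 × log_e[(3/5)/(15/28)] = 3/5 × 0.1133 = 0.0680
  x=1: 2/5 × log_e[(2/5)/(13/28)] = 2/5 × -0.1490 = -0.0596

D_KL(P||Q) = 0.0084 nats

Note: KL divergence is always non-negative and equals 0 iff P = Q.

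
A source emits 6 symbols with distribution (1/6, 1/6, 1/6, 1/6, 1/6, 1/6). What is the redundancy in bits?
0.0000 bits

Redundancy measures how far a source is from maximum entropy:
R = H_max - H(X)

Maximum entropy for 6 symbols: H_max = log_2(6) = 2.5850 bits
Actual entropy: H(X) = 2.5850 bits
Redundancy: R = 2.5850 - 2.5850 = 0.0000 bits

This redundancy represents potential for compression: the source could be compressed by 0.0000 bits per symbol.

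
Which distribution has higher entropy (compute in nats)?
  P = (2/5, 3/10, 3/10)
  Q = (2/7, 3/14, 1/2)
P

Computing entropies in nats:
H(P) = 1.0889
H(Q) = 1.0346

Distribution P has higher entropy.

Intuition: The distribution closer to uniform (more spread out) has higher entropy.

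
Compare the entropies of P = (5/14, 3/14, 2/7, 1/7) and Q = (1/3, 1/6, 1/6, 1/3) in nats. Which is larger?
P

Computing entropies in nats:
H(P) = 1.3337
H(Q) = 1.3297

Distribution P has higher entropy.

Intuition: The distribution closer to uniform (more spread out) has higher entropy.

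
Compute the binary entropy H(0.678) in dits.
0.2729 dits

The binary entropy function is:
H(p) = -p log(p) - (1-p) log(1-p)

H(0.678) = -0.678 × log_10(0.678) - 0.322 × log_10(0.322)
H(0.678) = 0.2729 dits

Note: Binary entropy is maximized at p=0.5 (H=1 bit) and minimized at p=0 or p=1 (H=0).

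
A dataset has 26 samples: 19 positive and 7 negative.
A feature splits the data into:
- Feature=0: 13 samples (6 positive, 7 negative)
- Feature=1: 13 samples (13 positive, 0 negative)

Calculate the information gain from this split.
0.3425 bits

Information Gain = H(Y) - H(Y|Feature)

Before split:
P(positive) = 19/26 = 0.7308
H(Y) = 0.8404 bits

After split:
Feature=0: H = 0.9957 bits (weight = 13/26)
Feature=1: H = 0.0000 bits (weight = 13/26)
H(Y|Feature) = (13/26)×0.9957 + (13/26)×0.0000 = 0.4979 bits

Information Gain = 0.8404 - 0.4979 = 0.3425 bits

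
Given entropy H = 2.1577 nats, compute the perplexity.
8.6512

Perplexity is e^H (or exp(H) for natural log).

H = 2.1577 nats
Perplexity = e^2.1577 = 8.6512

Interpretation: The model's uncertainty is equivalent to choosing uniformly among 8.7 options.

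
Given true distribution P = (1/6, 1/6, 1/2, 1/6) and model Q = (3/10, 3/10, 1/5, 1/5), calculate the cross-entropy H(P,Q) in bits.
2.1269 bits

Cross-entropy: H(P,Q) = -Σ p(x) log q(x)

Alternatively: H(P,Q) = H(P) + D_KL(P||Q)
H(P) = 1.7925 bits
D_KL(P||Q) = 0.3345 bits

H(P,Q) = 1.7925 + 0.3345 = 2.1269 bits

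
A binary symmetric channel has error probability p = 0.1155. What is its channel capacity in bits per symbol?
0.4837 bits

For a binary symmetric channel (BSC) with error probability p:
Capacity C = 1 - H(p) bits per symbol

where H(p) = -p log₂(p) - (1-p) log₂(1-p) is the binary entropy function.

H(0.1155) = 0.5163 bits
C = 1 - 0.5163 = 0.4837 bits per symbol

This means we can reliably transmit up to 0.4837 bits of information per channel use.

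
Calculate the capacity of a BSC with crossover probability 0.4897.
0.0003 bits

For a binary symmetric channel (BSC) with error probability p:
Capacity C = 1 - H(p) bits per symbol

where H(p) = -p log₂(p) - (1-p) log₂(1-p) is the binary entropy function.

H(0.4897) = 0.9997 bits
C = 1 - 0.9997 = 0.0003 bits per symbol

This means we can reliably transmit up to 0.0003 bits of information per channel use.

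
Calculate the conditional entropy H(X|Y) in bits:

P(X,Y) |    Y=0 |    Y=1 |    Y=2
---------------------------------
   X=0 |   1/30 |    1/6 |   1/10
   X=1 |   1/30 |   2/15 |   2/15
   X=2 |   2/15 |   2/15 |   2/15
1.5102 bits

Using the chain rule: H(X|Y) = H(X,Y) - H(Y)

First, compute H(X,Y) = 3.0281 bits

Marginal P(Y) = (1/5, 13/30, 11/30)
H(Y) = 1.5179 bits

H(X|Y) = H(X,Y) - H(Y) = 3.0281 - 1.5179 = 1.5102 bits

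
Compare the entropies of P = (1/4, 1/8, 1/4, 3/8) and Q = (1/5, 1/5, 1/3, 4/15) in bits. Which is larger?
Q

Computing entropies in bits:
H(P) = 1.9056
H(Q) = 1.9656

Distribution Q has higher entropy.

Intuition: The distribution closer to uniform (more spread out) has higher entropy.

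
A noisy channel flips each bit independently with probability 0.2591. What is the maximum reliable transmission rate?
0.1746 bits

For a binary symmetric channel (BSC) with error probability p:
Capacity C = 1 - H(p) bits per symbol

where H(p) = -p log₂(p) - (1-p) log₂(1-p) is the binary entropy function.

H(0.2591) = 0.8254 bits
C = 1 - 0.8254 = 0.1746 bits per symbol

This means we can reliably transmit up to 0.1746 bits of information per channel use.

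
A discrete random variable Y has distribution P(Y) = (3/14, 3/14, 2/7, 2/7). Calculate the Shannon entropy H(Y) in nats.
1.3761 nats

Shannon entropy is H(X) = -Σ p(x) log p(x).

For P = (3/14, 3/14, 2/7, 2/7):
H = -3/14 × log_e(3/14) -3/14 × log_e(3/14) -2/7 × log_e(2/7) -2/7 × log_e(2/7)
H = 1.3761 nats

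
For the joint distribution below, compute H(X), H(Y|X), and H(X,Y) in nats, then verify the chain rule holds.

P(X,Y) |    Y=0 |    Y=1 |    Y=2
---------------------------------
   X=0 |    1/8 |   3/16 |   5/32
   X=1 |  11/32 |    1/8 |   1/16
H(X,Y) = 1.6641, H(X) = 0.6912, H(Y|X) = 0.9729 (all in nats)

Chain rule: H(X,Y) = H(X) + H(Y|X)

Left side — joint entropy directly:
H(X,Y) = -Σ p(x,y) log p(x,y) = 1.6641 nats

Right side — compute H(Y|X) from the conditional distributions:
P(X) = (15/32, 17/32), so H(X) = 0.6912 nats
H(Y|X) = Σ_x P(X=x) · H(Y|X=x):
  P(Y|X=0) = (4/15, 2/5, 1/3), H(Y|X=0) = 1.0852, weight P(X=0) = 15/32
  P(Y|X=1) = (11/17, 4/17, 2/17), H(Y|X=1) = 0.8739, weight P(X=1) = 17/32
H(Y|X) = 0.9729 nats

H(X) + H(Y|X) = 0.6912 + 0.9729 = 1.6641 nats

Both sides equal 1.6641 nats. ✓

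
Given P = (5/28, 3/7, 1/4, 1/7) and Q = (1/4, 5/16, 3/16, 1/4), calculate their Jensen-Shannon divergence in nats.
0.0172 nats

Jensen-Shannon divergence is:
JSD(P||Q) = 0.5 × D_KL(P||M) + 0.5 × D_KL(Q||M)
where M = 0.5 × (P + Q) is the mixture distribution.

M = 0.5 × (5/28, 3/7, 1/4, 1/7) + 0.5 × (1/4, 5/16, 3/16, 1/4) = (3/14, 0.370536, 7/32, 0.196429)

D_KL(P||M) = 0.0177 nats
D_KL(Q||M) = 0.0167 nats

JSD(P||Q) = 0.5 × 0.0177 + 0.5 × 0.0167 = 0.0172 nats

Unlike KL divergence, JSD is symmetric and bounded: 0 ≤ JSD ≤ log(2).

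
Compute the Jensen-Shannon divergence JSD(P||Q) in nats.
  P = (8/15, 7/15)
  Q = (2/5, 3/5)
0.0090 nats

Jensen-Shannon divergence is:
JSD(P||Q) = 0.5 × D_KL(P||M) + 0.5 × D_KL(Q||M)
where M = 0.5 × (P + Q) is the mixture distribution.

M = 0.5 × (8/15, 7/15) + 0.5 × (2/5, 3/5) = (7/15, 8/15)

D_KL(P||M) = 0.0089 nats
D_KL(Q||M) = 0.0090 nats

JSD(P||Q) = 0.5 × 0.0089 + 0.5 × 0.0090 = 0.0090 nats

Unlike KL divergence, JSD is symmetric and bounded: 0 ≤ JSD ≤ log(2).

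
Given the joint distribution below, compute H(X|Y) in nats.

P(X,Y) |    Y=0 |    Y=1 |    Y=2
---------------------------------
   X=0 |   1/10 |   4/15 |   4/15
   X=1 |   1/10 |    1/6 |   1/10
0.6422 nats

Using the chain rule: H(X|Y) = H(X,Y) - H(Y)

First, compute H(X,Y) = 1.6943 nats

Marginal P(Y) = (1/5, 13/30, 11/30)
H(Y) = 1.0521 nats

H(X|Y) = H(X,Y) - H(Y) = 1.6943 - 1.0521 = 0.6422 nats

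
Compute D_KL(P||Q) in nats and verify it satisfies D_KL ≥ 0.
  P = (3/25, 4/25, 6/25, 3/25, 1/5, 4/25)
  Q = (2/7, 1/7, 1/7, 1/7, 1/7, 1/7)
0.1030 nats

KL divergence satisfies the Gibbs inequality: D_KL(P||Q) ≥ 0 for all distributions P, Q.

D_KL(P||Q) = Σ p(x) log(p(x)/q(x))
Term by term:
  x=0: 3/25 × log_e[(3/25)/(2/7)] = -0.1041
  x=1: 4/25 × log_e[(4/25)/(1/7)] = 0.0181
  x=2: 6/25 × log_e[(6/25)/(1/7)] = 0.1245
  x=3: 3/25 × log_e[(3/25)/(1/7)] = -0.0209
  x=4: 1/5 × log_e[(1/5)/(1/7)] = 0.0673
  x=5: 4/25 × log_e[(4/25)/(1/7)] = 0.0181
D_KL(P||Q) = 0.1030 nats

D_KL(P||Q) = 0.1030 ≥ 0 ✓

This non-negativity is a fundamental property: relative entropy cannot be negative because it measures how different Q is from P.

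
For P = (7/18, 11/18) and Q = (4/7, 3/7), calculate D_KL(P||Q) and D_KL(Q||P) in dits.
D_KL(P||Q) = 0.0292, D_KL(Q||P) = 0.0295

KL divergence is not symmetric: D_KL(P||Q) ≠ D_KL(Q||P) in general.

D_KL(P||Q) = 0.0292 dits
D_KL(Q||P) = 0.0295 dits

No, they are not equal!

This asymmetry is why KL divergence is not a true distance metric.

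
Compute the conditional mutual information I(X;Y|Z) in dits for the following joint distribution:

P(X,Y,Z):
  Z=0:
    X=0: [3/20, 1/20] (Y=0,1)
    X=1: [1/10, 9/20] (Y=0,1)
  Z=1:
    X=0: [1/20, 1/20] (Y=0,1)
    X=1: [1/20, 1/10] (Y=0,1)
0.0467 dits

Conditional mutual information: I(X;Y|Z) = H(X|Z) + H(Y|Z) - H(X,Y|Z)

H(Z) = 0.2442
H(X,Z) = 0.5062 → H(X|Z) = 0.2620
H(Y,Z) = 0.5246 → H(Y|Z) = 0.2804
H(X,Y,Z) = 0.7398 → H(X,Y|Z) = 0.4956

I(X;Y|Z) = 0.2620 + 0.2804 - 0.4956 = 0.0467 dits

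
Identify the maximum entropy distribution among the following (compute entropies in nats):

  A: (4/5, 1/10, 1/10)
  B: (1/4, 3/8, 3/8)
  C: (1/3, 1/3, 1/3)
C

For a discrete distribution over n outcomes, entropy is maximized by the uniform distribution.

Computing entropies:
H(A) = 0.6390 nats
H(B) = 1.0822 nats
H(C) = 1.0986 nats

The uniform distribution (where all probabilities equal 1/3) achieves the maximum entropy of log_e(3) = 1.0986 nats.

Distribution C has the highest entropy.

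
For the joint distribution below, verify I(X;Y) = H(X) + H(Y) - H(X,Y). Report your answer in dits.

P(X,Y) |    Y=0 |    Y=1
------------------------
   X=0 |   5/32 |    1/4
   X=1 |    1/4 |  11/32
I(X;Y) = 0.0003 dits

Mutual information has multiple equivalent forms:
- I(X;Y) = H(X) - H(X|Y)
- I(X;Y) = H(Y) - H(Y|X)
- I(X;Y) = H(X) + H(Y) - H(X,Y)

Computing all quantities:
H(X) = 0.2934, H(Y) = 0.2934, H(X,Y) = 0.5864
H(X|Y) = 0.2931, H(Y|X) = 0.2931

Verification:
H(X) - H(X|Y) = 0.2934 - 0.2931 = 0.0003
H(Y) - H(Y|X) = 0.2934 - 0.2931 = 0.0003
H(X) + H(Y) - H(X,Y) = 0.2934 + 0.2934 - 0.5864 = 0.0003

All forms give I(X;Y) = 0.0003 dits. ✓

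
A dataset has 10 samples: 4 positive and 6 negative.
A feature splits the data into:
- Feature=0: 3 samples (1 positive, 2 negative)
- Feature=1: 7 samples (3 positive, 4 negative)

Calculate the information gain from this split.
0.0058 bits

Information Gain = H(Y) - H(Y|Feature)

Before split:
P(positive) = 4/10 = 0.4000
H(Y) = 0.9710 bits

After split:
Feature=0: H = 0.9183 bits (weight = 3/10)
Feature=1: H = 0.9852 bits (weight = 7/10)
H(Y|Feature) = (3/10)×0.9183 + (7/10)×0.9852 = 0.9651 bits

Information Gain = 0.9710 - 0.9651 = 0.0058 bits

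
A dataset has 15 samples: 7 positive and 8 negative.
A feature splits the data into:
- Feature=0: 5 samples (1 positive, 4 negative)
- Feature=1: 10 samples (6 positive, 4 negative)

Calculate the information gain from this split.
0.1088 bits

Information Gain = H(Y) - H(Y|Feature)

Before split:
P(positive) = 7/15 = 0.4667
H(Y) = 0.9968 bits

After split:
Feature=0: H = 0.7219 bits (weight = 5/15)
Feature=1: H = 0.9710 bits (weight = 10/15)
H(Y|Feature) = (5/15)×0.7219 + (10/15)×0.9710 = 0.8879 bits

Information Gain = 0.9968 - 0.8879 = 0.1088 bits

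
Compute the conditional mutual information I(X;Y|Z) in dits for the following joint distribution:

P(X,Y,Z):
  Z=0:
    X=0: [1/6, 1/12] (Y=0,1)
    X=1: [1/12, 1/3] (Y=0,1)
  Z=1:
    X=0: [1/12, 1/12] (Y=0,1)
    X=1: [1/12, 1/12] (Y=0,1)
0.0319 dits

Conditional mutual information: I(X;Y|Z) = H(X|Z) + H(Y|Z) - H(X,Y|Z)

H(Z) = 0.2764
H(X,Z) = 0.5683 → H(X|Z) = 0.2919
H(Y,Z) = 0.5683 → H(Y|Z) = 0.2919
H(X,Y,Z) = 0.8283 → H(X,Y|Z) = 0.5519

I(X;Y|Z) = 0.2919 + 0.2919 - 0.5519 = 0.0319 dits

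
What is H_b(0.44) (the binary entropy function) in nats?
0.6859 nats

The binary entropy function is:
H(p) = -p log(p) - (1-p) log(1-p)

H(0.44) = -0.44 × log_e(0.44) - 0.56 × log_e(0.56)
H(0.44) = 0.6859 nats

Note: Binary entropy is maximized at p=0.5 (H=1 bit) and minimized at p=0 or p=1 (H=0).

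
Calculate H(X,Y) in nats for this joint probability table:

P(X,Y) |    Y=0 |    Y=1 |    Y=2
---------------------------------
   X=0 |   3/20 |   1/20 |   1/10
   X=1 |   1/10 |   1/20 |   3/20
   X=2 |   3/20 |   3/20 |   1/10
2.1286 nats

Joint entropy is H(X,Y) = -Σ_{x,y} p(x,y) log p(x,y).

Summing over all non-zero entries:
H(X,Y) = -[3/20·log_e(3/20) + 1/20·log_e(1/20) + 1/10·log_e(1/10) + 1/10·log_e(1/10) + 1/20·log_e(1/20) + 3/20·log_e(3/20) + 3/20·log_e(3/20) + 3/20·log_e(3/20) + 1/10·log_e(1/10)]
H(X,Y) = 2.1286 nats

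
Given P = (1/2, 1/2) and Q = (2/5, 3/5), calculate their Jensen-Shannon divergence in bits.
0.0073 bits

Jensen-Shannon divergence is:
JSD(P||Q) = 0.5 × D_KL(P||M) + 0.5 × D_KL(Q||M)
where M = 0.5 × (P + Q) is the mixture distribution.

M = 0.5 × (1/2, 1/2) + 0.5 × (2/5, 3/5) = (9/20, 11/20)

D_KL(P||M) = 0.0072 bits
D_KL(Q||M) = 0.0073 bits

JSD(P||Q) = 0.5 × 0.0072 + 0.5 × 0.0073 = 0.0073 bits

Unlike KL divergence, JSD is symmetric and bounded: 0 ≤ JSD ≤ log(2).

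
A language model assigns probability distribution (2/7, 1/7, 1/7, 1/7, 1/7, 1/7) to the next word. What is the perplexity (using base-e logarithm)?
5.7423

Perplexity is e^H (or exp(H) for natural log).

First, H = -Σ p log p = 1.7479 nats
Perplexity = e^1.7479 = 5.7423

Interpretation: The model's uncertainty is equivalent to choosing uniformly among 5.7 options.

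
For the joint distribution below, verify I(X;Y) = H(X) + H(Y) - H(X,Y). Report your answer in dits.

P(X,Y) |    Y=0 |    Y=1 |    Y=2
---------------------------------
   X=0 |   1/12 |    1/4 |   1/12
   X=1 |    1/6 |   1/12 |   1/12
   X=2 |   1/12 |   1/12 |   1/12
I(X;Y) = 0.0262 dits

Mutual information has multiple equivalent forms:
- I(X;Y) = H(X) - H(X|Y)
- I(X;Y) = H(Y) - H(Y|X)
- I(X;Y) = H(X) + H(Y) - H(X,Y)

Computing all quantities:
H(X) = 0.4680, H(Y) = 0.4680, H(X,Y) = 0.9097
H(X|Y) = 0.4418, H(Y|X) = 0.4418

Verification:
H(X) - H(X|Y) = 0.4680 - 0.4418 = 0.0262
H(Y) - H(Y|X) = 0.4680 - 0.4418 = 0.0262
H(X) + H(Y) - H(X,Y) = 0.4680 + 0.4680 - 0.9097 = 0.0262

All forms give I(X;Y) = 0.0262 dits. ✓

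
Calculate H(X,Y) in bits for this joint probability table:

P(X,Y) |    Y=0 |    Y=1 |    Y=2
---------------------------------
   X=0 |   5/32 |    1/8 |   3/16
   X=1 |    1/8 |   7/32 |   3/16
2.5537 bits

Joint entropy is H(X,Y) = -Σ_{x,y} p(x,y) log p(x,y).

Summing over all non-zero entries:
H(X,Y) = -[5/32·log_2(5/32) + 1/8·log_2(1/8) + 3/16·log_2(3/16) + 1/8·log_2(1/8) + 7/32·log_2(7/32) + 3/16·log_2(3/16)]
H(X,Y) = 2.5537 bits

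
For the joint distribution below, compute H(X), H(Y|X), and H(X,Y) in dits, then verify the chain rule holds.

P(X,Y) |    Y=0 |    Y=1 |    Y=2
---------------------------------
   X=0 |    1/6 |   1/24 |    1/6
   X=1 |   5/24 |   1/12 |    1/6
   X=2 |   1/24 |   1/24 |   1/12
H(X,Y) = 0.8834, H(X) = 0.4447, H(Y|X) = 0.4387 (all in dits)

Chain rule: H(X,Y) = H(X) + H(Y|X)

Left side — joint entropy directly:
H(X,Y) = -Σ p(x,y) log p(x,y) = 0.8834 dits

Right side — compute H(Y|X) from the conditional distributions:
P(X) = (3/8, 11/24, 1/6), so H(X) = 0.4447 dits
H(Y|X) = Σ_x P(X=x) · H(Y|X=x):
  P(Y|X=0) = (4/9, 1/9, 4/9), H(Y|X=0) = 0.4191, weight P(X=0) = 3/8
  P(Y|X=1) = (5/11, 2/11, 4/11), H(Y|X=1) = 0.4500, weight P(X=1) = 11/24
  P(Y|X=2) = (1/4, 1/4, 1/2), H(Y|X=2) = 0.4515, weight P(X=2) = 1/6
H(Y|X) = 0.4387 dits

H(X) + H(Y|X) = 0.4447 + 0.4387 = 0.8834 dits

Both sides equal 0.8834 dits. ✓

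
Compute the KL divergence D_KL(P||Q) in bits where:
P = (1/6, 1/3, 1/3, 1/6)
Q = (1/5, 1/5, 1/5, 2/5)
0.2370 bits

KL divergence: D_KL(P||Q) = Σ p(x) log(p(x)/q(x))

Computing term by term:
  x=0: 1/6 × log_2[(1/6)/(1/5)] = 1/6 × -0.2630 = -0.0438
  x=1: 1/3 × log_2[(1/3)/(1/5)] = 1/3 × 0.7370 = 0.2457
  x=2: 1/3 × log_2[(1/3)/(1/5)] = 1/3 × 0.7370 = 0.2457
  x=3: 1/6 × log_2[(1/6)/(2/5)] = 1/6 × -1.2630 = -0.2105

D_KL(P||Q) = 0.2370 bits

Note: KL divergence is always non-negative and equals 0 iff P = Q.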